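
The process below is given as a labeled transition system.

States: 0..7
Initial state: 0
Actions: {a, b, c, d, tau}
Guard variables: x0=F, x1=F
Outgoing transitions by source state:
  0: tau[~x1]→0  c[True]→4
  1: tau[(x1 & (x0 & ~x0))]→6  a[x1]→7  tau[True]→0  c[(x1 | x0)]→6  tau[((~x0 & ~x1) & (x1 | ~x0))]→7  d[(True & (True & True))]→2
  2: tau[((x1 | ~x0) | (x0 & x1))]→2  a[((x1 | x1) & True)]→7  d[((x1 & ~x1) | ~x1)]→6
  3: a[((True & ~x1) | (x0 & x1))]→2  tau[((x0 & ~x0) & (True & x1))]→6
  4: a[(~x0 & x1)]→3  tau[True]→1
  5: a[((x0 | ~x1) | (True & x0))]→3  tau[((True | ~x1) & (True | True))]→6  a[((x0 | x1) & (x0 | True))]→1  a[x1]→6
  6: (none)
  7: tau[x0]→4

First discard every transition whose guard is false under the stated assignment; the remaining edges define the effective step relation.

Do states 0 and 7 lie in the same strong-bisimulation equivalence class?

Refine partition for ~:
  P[0] = {{0,1,2,3,4,5,6,7}}
  P[1] = {{0},{1,2},{3},{4},{5},{6,7}}
  P[2] = {{0},{1},{2},{3},{4},{5},{6,7}}
7 equivalence class(es) (converged in 3)
[0]={0}  [7]={6,7}

Answer: NOT BISIMILAR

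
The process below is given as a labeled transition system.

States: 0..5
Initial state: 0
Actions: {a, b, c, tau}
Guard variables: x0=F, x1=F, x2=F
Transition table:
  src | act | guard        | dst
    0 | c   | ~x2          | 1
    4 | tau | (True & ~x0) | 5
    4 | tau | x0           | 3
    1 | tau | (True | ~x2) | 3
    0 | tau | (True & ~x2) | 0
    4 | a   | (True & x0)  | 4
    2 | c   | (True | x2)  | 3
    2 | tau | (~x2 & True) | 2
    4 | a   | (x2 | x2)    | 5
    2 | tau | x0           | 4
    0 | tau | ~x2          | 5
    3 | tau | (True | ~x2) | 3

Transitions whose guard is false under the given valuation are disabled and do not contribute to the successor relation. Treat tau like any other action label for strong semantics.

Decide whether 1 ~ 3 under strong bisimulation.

Refine partition for ~:
  round 0: {{0,1,2,3,4,5}}
  round 1: {{0,2},{1,3,4},{5}}
  round 2: {{0},{1,3},{2},{4},{5}}
Fixed point at round 3; 5 class(es).
[1]={1,3}  [3]={1,3}

Answer: BISIMILAR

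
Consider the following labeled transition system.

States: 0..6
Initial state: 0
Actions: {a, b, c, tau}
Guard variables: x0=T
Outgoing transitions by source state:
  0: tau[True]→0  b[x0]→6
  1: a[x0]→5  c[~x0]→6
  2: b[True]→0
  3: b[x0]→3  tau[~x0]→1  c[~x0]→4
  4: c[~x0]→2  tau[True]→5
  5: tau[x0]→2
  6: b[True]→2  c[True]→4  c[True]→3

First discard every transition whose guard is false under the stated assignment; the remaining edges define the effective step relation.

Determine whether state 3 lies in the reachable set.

Guard filter leaves 10 enabled edge(s).
Layer 0: {0}
Layer 1: {6}  cumulative {0,6}
Layer 2: {2,3,4}  cumulative {0,2,3,4,6}
Layer 3: {5}  cumulative {0,2,3,4,5,6}
Reach set: {0,2,3,4,5,6}
witness 3: b·c

Answer: REACHABLE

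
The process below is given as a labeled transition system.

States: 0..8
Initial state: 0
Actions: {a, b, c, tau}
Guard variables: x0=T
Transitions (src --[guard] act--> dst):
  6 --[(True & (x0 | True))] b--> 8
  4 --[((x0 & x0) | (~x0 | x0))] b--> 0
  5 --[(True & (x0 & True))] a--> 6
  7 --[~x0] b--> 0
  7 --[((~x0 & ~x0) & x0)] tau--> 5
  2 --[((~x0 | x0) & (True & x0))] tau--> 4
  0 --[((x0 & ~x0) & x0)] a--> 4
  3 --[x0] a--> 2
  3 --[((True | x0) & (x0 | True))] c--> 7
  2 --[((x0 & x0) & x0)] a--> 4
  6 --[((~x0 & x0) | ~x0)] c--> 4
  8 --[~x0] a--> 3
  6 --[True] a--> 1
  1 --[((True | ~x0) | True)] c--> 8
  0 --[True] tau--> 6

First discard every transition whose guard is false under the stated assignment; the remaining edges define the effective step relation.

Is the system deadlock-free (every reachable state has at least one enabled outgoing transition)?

Answer: DEADLOCK at state 8

Working:
Reachable = {0,1,6,8}
  0: tau→6  [deg 1]
  1: c→8  [deg 1]
  6: a→1  b→8  [deg 2]
  8: ∅  [no exit]
Path to 8: tau·b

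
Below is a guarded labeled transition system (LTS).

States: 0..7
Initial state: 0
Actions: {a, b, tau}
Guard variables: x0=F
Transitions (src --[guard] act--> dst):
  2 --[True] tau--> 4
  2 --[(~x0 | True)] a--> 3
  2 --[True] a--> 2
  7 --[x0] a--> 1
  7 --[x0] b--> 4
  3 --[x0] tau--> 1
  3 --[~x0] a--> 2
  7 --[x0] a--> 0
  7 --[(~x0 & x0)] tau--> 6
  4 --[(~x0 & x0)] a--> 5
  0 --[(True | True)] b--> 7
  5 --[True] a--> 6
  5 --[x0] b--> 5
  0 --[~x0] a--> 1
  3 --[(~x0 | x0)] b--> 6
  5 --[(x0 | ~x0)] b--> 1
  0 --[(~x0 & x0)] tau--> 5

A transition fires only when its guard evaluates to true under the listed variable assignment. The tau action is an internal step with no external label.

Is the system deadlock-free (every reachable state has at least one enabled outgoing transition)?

Reach set: {0,1,7}
  0: a→1  b→7  [2 exit(s)]
  1: ∅  [STUCK]
  7: ∅  [STUCK]
Path to 1: a

Answer: DEADLOCK at state 1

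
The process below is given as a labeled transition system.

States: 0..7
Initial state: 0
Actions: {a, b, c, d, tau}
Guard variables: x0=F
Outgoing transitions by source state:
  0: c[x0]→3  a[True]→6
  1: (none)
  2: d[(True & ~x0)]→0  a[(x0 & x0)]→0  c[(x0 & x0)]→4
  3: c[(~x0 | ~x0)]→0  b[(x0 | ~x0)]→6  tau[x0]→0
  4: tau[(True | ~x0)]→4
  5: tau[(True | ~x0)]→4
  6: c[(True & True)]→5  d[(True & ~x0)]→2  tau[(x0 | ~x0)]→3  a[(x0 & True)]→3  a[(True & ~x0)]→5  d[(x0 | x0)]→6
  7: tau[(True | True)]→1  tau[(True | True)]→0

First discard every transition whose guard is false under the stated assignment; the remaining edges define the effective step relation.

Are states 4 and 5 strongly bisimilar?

Answer: BISIMILAR

Analysis:
Compute ~ classes (split until stable):
  round 0: {{0,1,2,3,4,5,6,7}}
  round 1: {{0},{1},{2},{3},{4,5,7},{6}}
  round 2: {{0},{1},{2},{3},{4,5},{6},{7}}
Fixed point at round 3; 7 class(es).
[4]={4,5}  [5]={4,5}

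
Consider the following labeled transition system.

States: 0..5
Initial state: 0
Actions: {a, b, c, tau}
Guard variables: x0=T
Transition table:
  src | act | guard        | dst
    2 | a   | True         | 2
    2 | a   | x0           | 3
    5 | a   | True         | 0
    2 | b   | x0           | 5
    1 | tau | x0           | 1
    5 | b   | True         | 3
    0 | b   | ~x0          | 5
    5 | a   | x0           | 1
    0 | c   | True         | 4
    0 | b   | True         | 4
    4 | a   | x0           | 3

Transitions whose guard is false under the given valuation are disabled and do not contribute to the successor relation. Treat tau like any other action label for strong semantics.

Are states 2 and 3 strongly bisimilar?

Compute ~ classes (split until stable):
  round 0: {{0,1,2,3,4,5}}
  round 1: {{0},{1},{2,5},{3},{4}}
  round 2: {{0},{1},{2},{3},{4},{5}}
stable after 3 split(s): 6 block(s)
class of 2: {2}; class of 3: {3}

Answer: NOT BISIMILAR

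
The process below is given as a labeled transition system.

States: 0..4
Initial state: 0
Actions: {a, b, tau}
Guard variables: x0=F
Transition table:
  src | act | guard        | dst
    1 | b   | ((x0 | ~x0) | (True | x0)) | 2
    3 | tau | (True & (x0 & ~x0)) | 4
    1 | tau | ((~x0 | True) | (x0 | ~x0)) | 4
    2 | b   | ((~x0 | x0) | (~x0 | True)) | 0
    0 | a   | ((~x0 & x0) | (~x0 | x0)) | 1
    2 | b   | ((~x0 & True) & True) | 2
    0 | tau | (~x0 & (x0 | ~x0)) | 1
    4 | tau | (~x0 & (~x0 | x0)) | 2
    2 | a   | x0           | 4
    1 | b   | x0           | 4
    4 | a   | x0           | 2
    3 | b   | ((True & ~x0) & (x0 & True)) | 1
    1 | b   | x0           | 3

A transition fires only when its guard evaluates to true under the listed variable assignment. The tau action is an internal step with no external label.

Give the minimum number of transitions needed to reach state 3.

Breadth-first toward 3:
  L0 = {0}
  L1 = {1}
  L2 = {2,4}
3 never appears.

Answer: UNREACHABLE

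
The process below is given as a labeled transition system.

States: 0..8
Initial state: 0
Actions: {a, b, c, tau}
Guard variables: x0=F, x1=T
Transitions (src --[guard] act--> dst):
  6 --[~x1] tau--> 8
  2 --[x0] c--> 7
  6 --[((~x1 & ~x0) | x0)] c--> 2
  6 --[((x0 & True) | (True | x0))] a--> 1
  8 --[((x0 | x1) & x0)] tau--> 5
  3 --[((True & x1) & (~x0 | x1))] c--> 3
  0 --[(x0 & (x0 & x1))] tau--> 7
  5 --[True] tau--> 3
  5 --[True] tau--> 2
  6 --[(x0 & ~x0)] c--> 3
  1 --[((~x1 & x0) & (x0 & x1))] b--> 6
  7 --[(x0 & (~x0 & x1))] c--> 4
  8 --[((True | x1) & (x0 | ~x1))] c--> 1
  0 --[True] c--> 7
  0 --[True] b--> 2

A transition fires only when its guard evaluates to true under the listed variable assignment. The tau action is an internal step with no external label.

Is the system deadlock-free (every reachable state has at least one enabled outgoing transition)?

Answer: DEADLOCK at state 2

Trace:
R = {0,2,7}
  0: b→2  c→7  [2 exit(s)]
  2: ∅  [STUCK]
  7: ∅  [STUCK]
Path to 2: b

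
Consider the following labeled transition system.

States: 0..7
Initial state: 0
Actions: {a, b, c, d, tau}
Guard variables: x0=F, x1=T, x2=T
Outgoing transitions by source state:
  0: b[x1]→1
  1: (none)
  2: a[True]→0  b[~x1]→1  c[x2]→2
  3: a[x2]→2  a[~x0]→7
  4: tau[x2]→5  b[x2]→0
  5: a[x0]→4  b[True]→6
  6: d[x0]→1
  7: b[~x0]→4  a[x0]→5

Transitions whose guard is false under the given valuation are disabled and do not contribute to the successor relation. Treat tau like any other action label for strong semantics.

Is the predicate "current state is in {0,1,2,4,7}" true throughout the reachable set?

Answer: INVARIANT HOLDS

Analysis:
Safe = {0,1,2,4,7}
Reach set: {0,1}
  0: ✓
  1: ✓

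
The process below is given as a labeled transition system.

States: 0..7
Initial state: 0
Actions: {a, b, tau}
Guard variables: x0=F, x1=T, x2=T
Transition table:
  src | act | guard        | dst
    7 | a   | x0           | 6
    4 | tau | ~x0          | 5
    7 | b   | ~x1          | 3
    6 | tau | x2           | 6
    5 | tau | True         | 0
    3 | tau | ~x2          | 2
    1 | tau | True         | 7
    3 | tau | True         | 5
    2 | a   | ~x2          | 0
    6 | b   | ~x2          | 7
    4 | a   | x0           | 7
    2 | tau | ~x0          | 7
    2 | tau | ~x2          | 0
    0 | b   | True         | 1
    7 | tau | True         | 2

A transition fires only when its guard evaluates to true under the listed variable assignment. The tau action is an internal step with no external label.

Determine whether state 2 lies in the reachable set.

Guard filter leaves 8 enabled edge(s).
L0 = {0}
L1 = {1}  cumulative {0,1}
L2 = {7}  cumulative {0,1,7}
L3 = {2}  cumulative {0,1,2,7}
Reach set: {0,1,2,7}
trace reaching 2: b·tau·tau

Answer: REACHABLE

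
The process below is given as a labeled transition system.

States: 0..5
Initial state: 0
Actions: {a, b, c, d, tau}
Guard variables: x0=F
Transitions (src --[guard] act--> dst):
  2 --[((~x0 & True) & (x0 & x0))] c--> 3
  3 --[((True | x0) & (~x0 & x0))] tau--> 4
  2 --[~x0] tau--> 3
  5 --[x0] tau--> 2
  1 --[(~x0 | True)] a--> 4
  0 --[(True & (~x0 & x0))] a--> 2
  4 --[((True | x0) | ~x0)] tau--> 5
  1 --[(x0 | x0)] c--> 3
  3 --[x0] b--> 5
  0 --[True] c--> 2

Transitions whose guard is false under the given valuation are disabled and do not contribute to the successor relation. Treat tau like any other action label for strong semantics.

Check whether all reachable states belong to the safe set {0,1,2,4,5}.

Allowed set {0,1,2,4,5}
Reachable = {0,2,3}
  0: ok
  2: ok
  3: ✗ unsafe
reach 3 via c·tau — violates

Answer: INVARIANT VIOLATED at state 3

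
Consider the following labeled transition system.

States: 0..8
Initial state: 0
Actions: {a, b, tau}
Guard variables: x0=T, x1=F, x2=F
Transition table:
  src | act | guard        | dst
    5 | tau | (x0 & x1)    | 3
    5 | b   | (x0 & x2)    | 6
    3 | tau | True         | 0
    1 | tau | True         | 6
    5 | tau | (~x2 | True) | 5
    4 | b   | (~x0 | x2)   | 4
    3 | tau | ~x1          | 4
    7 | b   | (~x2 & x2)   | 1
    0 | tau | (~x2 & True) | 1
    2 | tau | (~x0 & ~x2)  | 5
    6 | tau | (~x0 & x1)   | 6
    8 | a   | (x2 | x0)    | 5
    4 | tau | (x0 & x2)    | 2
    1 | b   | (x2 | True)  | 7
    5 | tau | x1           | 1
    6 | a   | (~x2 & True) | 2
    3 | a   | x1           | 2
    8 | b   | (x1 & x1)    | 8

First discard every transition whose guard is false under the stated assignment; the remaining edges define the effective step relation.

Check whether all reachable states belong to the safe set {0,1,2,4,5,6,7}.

Allowed set {0,1,2,4,5,6,7}
Reach set: {0,1,2,6,7}
  0: ok
  1: ok
  2: ok
  6: ok
  7: ok

Answer: INVARIANT HOLDS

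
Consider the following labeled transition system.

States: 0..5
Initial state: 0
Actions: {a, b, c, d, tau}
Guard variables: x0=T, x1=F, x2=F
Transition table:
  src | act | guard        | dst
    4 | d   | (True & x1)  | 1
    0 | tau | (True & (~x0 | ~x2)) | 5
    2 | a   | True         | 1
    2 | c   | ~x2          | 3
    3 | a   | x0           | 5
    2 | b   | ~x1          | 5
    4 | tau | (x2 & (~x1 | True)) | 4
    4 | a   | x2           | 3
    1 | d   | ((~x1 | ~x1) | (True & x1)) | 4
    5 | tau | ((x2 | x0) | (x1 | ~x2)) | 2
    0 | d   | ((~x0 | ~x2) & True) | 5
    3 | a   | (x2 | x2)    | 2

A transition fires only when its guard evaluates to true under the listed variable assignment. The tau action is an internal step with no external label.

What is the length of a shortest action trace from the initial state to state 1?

Layered search for 1:
  Layer 0: {0}
  Layer 1: {5}
  Layer 2: {2}
  Layer 3: {1,3}
depth(1)=3, e.g. d·tau·a

Answer: 3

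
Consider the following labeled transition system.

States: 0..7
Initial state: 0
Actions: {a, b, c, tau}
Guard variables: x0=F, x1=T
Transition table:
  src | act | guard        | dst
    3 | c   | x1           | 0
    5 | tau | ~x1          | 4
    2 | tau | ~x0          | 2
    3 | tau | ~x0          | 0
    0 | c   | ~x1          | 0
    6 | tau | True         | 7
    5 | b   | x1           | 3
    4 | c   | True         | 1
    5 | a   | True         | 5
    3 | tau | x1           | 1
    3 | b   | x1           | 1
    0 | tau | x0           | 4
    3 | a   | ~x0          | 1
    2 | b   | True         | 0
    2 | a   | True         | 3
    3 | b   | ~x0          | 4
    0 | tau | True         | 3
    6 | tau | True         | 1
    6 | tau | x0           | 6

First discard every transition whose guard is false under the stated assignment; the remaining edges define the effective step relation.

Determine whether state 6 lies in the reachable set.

15 transition(s) survive guard evaluation.
Layer 0: {0}
Layer 1: {3}  cumulative {0,3}
Layer 2: {1,4}  cumulative {0,1,3,4}
Reachable = {0,1,3,4}

Answer: UNREACHABLE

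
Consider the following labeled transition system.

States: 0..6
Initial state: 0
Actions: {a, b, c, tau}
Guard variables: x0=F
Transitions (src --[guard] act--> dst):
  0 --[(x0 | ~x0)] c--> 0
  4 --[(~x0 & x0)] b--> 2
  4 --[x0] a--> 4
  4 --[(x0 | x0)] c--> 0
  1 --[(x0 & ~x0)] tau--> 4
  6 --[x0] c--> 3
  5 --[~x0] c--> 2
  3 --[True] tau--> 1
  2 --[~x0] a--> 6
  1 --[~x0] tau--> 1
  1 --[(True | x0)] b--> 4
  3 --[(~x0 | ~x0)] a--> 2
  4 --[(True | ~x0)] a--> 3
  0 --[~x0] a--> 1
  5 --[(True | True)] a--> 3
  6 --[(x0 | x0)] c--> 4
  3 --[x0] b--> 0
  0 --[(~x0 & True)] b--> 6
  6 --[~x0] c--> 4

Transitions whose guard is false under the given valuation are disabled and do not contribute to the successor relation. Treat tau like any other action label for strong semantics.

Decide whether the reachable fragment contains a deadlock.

Reach set: {0,1,2,3,4,6}
  0: a→1  b→6  c→0  [deg 3]
  1: b→4  tau→1  [deg 2]
  2: a→6  [deg 1]
  3: a→2  tau→1  [deg 2]
  4: a→3  [deg 1]
  6: c→4  [deg 1]

Answer: DEADLOCK-FREE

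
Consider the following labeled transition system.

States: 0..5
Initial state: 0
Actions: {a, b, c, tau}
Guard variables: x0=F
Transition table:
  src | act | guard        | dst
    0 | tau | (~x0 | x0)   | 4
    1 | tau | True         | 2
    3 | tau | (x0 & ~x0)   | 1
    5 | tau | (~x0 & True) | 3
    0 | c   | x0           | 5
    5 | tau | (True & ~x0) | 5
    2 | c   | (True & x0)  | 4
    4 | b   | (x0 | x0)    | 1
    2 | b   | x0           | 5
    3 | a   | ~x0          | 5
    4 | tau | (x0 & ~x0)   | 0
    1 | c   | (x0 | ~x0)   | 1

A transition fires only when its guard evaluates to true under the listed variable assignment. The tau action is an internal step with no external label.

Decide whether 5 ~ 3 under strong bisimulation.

Bisimulation quotient by refinement:
  round 0: {{0,1,2,3,4,5}}
  round 1: {{0,5},{1},{2,4},{3}}
  round 2: {{0},{1},{2,4},{3},{5}}
5 equivalence class(es) (converged in 3)
class of 5: {5}; class of 3: {3}

Answer: NOT BISIMILAR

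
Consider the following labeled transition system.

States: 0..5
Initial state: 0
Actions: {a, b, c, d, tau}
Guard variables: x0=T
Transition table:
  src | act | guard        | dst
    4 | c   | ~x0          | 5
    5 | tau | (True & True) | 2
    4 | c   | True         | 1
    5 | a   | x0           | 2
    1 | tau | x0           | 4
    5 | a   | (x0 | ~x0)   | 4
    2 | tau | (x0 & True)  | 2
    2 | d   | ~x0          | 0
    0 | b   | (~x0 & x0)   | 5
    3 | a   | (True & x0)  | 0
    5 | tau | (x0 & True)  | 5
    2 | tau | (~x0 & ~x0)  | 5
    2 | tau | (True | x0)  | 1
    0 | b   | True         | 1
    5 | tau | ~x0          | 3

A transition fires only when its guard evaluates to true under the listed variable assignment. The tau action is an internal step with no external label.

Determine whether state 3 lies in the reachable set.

Guard filter leaves 10 enabled edge(s).
Layer 0: {0}
Layer 1: {1}  now seen {0,1}
Layer 2: {4}  now seen {0,1,4}
Reachable = {0,1,4}

Answer: UNREACHABLE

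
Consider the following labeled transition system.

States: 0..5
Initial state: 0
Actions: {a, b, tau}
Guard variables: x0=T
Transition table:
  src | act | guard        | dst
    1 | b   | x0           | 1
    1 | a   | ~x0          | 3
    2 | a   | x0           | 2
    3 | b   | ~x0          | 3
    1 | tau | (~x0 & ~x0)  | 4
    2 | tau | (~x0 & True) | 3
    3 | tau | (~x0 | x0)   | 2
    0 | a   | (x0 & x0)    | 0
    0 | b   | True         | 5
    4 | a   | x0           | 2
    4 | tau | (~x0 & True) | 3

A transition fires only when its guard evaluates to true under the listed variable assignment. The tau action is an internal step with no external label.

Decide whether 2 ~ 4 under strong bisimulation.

Answer: BISIMILAR

Trace:
Refine partition for ~:
  round 0: {{0,1,2,3,4,5}}
  round 1: {{0},{1},{2,4},{3},{5}}
5 equivalence class(es) (converged in 2)
[2]={2,4}  [4]={2,4}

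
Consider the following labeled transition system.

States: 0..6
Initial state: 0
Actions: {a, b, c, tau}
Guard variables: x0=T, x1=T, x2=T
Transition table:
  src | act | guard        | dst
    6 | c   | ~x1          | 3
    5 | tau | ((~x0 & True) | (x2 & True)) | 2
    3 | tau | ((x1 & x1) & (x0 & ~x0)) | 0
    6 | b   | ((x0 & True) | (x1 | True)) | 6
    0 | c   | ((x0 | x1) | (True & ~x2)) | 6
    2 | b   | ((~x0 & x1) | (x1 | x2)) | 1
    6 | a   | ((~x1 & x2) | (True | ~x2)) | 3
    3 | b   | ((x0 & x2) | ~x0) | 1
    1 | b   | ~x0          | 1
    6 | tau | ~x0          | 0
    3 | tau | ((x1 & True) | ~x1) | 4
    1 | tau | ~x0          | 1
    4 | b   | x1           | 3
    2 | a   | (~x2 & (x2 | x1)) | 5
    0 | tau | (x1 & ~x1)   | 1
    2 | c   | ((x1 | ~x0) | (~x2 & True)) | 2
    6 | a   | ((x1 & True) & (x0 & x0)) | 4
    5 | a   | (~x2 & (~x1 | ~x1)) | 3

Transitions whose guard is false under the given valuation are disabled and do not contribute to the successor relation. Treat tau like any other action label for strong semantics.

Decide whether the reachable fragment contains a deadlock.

Answer: DEADLOCK at state 1

Trace:
Reachable = {0,1,3,4,6}
  0: c→6  [1 out]
  1: ∅  [deadlock]
  3: b→1  tau→4  [2 out]
  4: b→3  [1 out]
  6: a→3  a→4  b→6  [3 out]
trace reaching 1: c·a·b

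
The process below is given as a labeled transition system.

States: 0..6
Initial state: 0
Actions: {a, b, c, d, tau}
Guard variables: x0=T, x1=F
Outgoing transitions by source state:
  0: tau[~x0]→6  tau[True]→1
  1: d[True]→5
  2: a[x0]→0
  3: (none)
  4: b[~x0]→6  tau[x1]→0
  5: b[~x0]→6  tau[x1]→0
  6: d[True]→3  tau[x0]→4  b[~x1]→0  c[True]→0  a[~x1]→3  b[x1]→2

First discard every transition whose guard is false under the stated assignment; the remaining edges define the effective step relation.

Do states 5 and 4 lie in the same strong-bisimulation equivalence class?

Bisimulation quotient by refinement:
  round 0: {{0,1,2,3,4,5,6}}
  round 1: {{0},{1},{2},{3,4,5},{6}}
Fixed point at round 2; 5 class(es).
class of 5: {3,4,5}; class of 4: {3,4,5}

Answer: BISIMILAR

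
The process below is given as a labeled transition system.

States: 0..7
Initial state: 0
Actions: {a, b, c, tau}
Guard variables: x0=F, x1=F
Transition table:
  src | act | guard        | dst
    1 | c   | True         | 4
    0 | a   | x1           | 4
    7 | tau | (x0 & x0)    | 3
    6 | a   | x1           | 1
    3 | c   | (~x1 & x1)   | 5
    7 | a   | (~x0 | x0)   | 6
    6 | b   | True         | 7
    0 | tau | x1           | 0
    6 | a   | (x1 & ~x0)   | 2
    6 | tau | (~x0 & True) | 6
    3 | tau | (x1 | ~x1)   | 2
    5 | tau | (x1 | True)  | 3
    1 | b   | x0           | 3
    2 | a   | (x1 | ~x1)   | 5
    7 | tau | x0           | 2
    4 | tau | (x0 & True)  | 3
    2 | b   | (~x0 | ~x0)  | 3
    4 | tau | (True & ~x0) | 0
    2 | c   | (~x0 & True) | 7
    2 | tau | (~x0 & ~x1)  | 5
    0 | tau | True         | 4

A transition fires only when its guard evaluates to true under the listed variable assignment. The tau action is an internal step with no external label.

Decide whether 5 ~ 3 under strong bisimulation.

Refine partition for ~:
  round 0: {{0,1,2,3,4,5,6,7}}
  round 1: {{0,3,4,5},{1},{2},{6},{7}}
  round 2: {{0,4,5},{1},{2},{3},{6},{7}}
  round 3: {{0,4},{1},{2},{3},{5},{6},{7}}
7 equivalence class(es) (converged in 4)
[5]={5}  [3]={3}

Answer: NOT BISIMILAR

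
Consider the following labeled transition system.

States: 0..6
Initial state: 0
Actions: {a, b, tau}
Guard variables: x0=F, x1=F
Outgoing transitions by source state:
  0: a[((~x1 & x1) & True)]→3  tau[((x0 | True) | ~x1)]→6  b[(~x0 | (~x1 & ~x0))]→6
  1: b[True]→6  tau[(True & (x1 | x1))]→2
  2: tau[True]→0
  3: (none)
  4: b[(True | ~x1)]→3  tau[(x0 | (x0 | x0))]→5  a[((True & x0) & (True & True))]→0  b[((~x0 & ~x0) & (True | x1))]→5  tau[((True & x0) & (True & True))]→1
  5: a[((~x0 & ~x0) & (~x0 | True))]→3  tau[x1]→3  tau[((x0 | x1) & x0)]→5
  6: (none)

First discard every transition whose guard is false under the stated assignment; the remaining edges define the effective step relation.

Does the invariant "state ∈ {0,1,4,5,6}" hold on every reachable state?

Answer: INVARIANT HOLDS

Trace:
Safe = {0,1,4,5,6}
Reach set: {0,6}
  0: ✓
  6: ✓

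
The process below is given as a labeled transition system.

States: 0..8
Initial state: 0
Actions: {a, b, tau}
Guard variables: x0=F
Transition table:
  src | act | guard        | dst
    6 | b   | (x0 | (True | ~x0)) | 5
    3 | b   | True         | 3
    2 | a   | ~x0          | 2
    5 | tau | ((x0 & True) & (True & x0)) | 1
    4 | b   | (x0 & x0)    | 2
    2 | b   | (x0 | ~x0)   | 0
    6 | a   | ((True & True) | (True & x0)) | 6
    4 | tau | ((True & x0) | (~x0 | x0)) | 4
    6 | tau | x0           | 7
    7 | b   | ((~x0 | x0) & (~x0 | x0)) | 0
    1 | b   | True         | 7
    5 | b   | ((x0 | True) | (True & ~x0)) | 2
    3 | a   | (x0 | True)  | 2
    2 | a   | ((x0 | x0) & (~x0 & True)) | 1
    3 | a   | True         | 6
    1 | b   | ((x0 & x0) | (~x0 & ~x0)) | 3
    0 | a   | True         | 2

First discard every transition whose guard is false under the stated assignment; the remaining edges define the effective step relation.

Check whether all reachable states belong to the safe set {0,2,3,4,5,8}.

Inv-set: {0,2,3,4,5,8}
R = {0,2}
  0: ok
  2: ok

Answer: INVARIANT HOLDS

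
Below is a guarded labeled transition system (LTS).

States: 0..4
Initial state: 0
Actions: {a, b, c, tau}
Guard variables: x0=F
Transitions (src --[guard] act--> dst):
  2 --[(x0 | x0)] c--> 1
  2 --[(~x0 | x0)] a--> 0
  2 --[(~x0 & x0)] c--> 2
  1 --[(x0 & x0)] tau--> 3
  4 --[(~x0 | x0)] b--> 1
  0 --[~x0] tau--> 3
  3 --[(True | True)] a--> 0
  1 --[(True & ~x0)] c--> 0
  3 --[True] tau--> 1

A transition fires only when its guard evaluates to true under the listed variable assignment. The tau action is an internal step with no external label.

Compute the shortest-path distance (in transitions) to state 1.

Answer: 2

Trace:
BFS to 1:
  depth 0: {0}
  depth 1: {3}
  depth 2: {1}
1 enters at depth 2; path tau·tau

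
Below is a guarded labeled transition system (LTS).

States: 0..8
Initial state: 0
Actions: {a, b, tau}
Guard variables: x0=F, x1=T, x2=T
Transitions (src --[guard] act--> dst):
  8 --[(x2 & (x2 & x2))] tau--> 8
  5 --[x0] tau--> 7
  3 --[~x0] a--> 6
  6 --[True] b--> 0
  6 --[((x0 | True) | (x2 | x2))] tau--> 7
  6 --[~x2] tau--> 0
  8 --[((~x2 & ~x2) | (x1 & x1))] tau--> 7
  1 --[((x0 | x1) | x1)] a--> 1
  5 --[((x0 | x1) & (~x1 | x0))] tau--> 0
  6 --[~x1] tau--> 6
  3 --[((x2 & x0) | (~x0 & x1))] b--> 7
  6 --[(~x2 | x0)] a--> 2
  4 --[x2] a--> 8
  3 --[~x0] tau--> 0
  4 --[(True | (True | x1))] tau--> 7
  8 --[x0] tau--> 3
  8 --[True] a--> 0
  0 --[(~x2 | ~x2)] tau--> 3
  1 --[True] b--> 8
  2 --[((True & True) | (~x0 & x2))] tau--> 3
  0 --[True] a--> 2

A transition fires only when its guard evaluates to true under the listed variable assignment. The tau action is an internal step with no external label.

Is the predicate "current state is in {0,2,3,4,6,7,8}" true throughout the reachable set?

Answer: INVARIANT HOLDS

Analysis:
Inv-set: {0,2,3,4,6,7,8}
Reachable = {0,2,3,6,7}
  0: ✓
  2: ✓
  3: ✓
  6: ✓
  7: ✓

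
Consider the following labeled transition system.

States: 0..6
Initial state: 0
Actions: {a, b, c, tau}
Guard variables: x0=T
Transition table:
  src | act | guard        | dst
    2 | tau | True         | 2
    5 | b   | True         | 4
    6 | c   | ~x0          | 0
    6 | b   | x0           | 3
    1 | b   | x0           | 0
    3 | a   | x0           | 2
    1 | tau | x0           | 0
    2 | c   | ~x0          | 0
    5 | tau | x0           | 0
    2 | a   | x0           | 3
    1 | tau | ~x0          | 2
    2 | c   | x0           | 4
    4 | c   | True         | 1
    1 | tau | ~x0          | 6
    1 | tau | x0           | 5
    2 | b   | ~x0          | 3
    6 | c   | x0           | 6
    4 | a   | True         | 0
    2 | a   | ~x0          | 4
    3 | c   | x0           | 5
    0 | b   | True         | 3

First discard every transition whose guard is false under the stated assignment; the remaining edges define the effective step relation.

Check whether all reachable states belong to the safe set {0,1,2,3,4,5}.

Inv-set: {0,1,2,3,4,5}
Reach set: {0,1,2,3,4,5}
  0: ok
  1: ok
  2: ok
  3: ok
  4: ok
  5: ok

Answer: INVARIANT HOLDS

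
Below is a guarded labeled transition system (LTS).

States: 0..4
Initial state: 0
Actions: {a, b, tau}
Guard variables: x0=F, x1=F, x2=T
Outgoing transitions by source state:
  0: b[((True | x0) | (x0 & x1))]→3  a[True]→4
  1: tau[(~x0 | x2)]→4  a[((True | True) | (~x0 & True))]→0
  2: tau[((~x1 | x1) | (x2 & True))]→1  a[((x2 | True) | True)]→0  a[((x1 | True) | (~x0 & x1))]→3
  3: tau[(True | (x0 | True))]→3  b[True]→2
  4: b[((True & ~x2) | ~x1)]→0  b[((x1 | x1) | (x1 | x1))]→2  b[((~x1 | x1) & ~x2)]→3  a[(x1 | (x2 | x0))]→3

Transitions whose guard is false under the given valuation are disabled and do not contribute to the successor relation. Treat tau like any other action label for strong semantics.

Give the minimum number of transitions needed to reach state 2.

BFS to 2:
  Layer 0: {0}
  Layer 1: {3,4}
  Layer 2: {2}
depth(2)=2, e.g. b·b

Answer: 2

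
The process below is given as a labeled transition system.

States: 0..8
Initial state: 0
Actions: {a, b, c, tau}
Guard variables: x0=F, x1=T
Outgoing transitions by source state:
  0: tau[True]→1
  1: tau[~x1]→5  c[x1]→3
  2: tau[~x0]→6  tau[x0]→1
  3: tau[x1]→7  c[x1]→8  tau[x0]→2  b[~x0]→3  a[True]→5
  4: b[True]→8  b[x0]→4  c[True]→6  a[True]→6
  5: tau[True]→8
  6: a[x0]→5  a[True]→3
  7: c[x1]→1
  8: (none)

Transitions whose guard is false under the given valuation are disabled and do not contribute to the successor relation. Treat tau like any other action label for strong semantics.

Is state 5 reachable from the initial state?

Answer: REACHABLE

Analysis:
13 transition(s) survive guard evaluation.
depth 0: {0}
depth 1: {1}  total {0,1}
depth 2: {3}  total {0,1,3}
depth 3: {5,7,8}  total {0,1,3,5,7,8}
Reachable = {0,1,3,5,7,8}
trace reaching 5: tau·c·a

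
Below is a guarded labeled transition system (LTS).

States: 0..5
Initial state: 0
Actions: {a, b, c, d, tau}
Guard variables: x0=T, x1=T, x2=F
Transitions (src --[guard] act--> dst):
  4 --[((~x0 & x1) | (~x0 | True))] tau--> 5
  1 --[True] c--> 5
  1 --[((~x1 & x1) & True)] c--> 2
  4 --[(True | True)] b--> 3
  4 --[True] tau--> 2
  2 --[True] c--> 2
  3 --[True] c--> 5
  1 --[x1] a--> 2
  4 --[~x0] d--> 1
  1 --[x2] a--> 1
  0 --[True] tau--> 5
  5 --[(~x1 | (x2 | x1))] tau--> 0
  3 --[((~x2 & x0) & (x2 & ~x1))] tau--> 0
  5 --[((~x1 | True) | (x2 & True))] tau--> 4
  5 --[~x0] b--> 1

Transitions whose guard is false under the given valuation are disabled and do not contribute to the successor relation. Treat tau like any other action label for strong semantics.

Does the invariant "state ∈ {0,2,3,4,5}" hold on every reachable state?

Answer: INVARIANT HOLDS

Working:
Allowed set {0,2,3,4,5}
R = {0,2,3,4,5}
  0: safe
  2: safe
  3: safe
  4: safe
  5: safe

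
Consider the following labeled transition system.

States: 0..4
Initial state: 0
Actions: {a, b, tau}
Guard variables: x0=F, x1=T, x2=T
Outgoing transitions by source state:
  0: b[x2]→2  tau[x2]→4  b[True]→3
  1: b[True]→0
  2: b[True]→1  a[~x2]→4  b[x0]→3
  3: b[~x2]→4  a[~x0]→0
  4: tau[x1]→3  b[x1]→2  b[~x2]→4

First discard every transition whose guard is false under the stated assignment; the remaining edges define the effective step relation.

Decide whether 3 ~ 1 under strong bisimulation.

Answer: NOT BISIMILAR

Analysis:
Compute ~ classes (split until stable):
  P[0] = {{0,1,2,3,4}}
  P[1] = {{0,4},{1,2},{3}}
  P[2] = {{0},{1},{2},{3},{4}}
stable after 3 split(s): 5 block(s)
3∈{3}, 1∈{1}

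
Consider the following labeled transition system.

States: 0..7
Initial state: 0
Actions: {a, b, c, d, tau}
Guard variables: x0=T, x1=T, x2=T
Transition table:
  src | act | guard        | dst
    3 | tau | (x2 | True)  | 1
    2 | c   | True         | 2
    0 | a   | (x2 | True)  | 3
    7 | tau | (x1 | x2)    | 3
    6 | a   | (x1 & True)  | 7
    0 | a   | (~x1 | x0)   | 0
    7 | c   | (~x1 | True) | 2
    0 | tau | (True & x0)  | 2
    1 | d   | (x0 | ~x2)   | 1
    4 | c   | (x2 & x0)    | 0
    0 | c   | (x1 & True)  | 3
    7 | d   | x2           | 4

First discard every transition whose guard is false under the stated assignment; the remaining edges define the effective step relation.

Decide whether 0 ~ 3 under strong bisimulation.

Refine partition for ~:
  P[0] = {{0,1,2,3,4,5,6,7}}
  P[1] = {{0},{1},{2,4},{3},{5},{6},{7}}
  P[2] = {{0},{1},{2},{3},{4},{5},{6},{7}}
8 equivalence class(es) (converged in 3)
class of 0: {0}; class of 3: {3}

Answer: NOT BISIMILAR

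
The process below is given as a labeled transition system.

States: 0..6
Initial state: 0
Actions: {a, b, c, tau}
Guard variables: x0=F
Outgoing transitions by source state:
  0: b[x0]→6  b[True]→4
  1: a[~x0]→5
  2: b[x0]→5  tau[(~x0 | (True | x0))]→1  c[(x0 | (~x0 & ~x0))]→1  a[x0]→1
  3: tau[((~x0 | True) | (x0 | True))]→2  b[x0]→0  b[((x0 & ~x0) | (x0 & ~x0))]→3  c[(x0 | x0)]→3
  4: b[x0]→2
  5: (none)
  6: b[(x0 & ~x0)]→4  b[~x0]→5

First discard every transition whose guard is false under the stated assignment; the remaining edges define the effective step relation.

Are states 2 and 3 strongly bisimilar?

Answer: NOT BISIMILAR

Trace:
Bisimulation quotient by refinement:
  P[0] = {{0,1,2,3,4,5,6}}
  P[1] = {{0,6},{1},{2},{3},{4,5}}
stable after 2 split(s): 5 block(s)
2∈{2}, 3∈{3}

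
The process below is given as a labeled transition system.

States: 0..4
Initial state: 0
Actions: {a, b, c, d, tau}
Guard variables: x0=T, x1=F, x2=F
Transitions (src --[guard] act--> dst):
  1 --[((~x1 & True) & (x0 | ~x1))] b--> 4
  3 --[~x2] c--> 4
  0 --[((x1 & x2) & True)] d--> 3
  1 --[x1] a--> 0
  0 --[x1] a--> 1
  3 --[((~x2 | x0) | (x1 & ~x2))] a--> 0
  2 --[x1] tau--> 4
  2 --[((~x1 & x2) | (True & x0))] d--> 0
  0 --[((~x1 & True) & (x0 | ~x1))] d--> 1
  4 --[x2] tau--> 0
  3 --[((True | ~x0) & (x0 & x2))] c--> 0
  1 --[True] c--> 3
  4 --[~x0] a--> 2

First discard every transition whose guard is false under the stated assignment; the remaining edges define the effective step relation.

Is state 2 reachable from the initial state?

Answer: UNREACHABLE

Analysis:
After dropping false guards: 6 live edges.
Layer 0: {0}
Layer 1: {1}  cumulative {0,1}
Layer 2: {3,4}  cumulative {0,1,3,4}
R = {0,1,3,4}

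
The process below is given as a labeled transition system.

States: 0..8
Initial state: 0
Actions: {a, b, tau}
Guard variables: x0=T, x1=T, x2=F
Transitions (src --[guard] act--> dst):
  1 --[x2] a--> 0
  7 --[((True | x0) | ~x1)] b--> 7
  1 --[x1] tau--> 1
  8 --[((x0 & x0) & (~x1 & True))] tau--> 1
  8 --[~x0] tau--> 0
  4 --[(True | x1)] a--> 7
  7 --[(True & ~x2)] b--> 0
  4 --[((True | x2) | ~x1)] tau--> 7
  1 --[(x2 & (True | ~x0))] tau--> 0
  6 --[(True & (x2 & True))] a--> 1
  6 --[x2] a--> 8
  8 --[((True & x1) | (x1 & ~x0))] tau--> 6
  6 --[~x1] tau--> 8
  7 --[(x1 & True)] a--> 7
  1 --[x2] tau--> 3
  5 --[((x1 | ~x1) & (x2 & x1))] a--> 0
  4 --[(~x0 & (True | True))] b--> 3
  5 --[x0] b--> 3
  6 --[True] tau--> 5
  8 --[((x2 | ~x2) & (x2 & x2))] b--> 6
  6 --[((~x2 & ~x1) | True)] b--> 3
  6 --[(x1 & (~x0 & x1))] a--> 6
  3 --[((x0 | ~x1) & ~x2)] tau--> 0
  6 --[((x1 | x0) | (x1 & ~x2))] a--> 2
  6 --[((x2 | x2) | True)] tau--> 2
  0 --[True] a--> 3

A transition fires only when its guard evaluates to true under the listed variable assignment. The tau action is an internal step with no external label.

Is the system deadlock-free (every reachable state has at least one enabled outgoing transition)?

Answer: DEADLOCK-FREE

Working:
Reach set: {0,3}
  0: a→3  [deg 1]
  3: tau→0  [deg 1]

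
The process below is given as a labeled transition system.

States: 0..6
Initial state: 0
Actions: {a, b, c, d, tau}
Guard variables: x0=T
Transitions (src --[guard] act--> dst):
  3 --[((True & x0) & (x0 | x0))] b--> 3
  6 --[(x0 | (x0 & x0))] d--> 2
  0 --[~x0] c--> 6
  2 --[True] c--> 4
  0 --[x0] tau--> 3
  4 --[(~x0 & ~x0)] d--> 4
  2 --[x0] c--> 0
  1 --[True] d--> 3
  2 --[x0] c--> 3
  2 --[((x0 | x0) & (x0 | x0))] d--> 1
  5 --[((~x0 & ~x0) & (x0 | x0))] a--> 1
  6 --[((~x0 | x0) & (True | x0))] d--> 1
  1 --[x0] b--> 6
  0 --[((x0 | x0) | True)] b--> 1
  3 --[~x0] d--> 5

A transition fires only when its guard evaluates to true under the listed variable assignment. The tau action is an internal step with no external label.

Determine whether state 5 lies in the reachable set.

Answer: UNREACHABLE

Trace:
Guard filter leaves 11 enabled edge(s).
L0 = {0}
L1 = {1,3}  cumulative {0,1,3}
L2 = {6}  cumulative {0,1,3,6}
L3 = {2}  cumulative {0,1,2,3,6}
L4 = {4}  cumulative {0,1,2,3,4,6}
Reach set: {0,1,2,3,4,6}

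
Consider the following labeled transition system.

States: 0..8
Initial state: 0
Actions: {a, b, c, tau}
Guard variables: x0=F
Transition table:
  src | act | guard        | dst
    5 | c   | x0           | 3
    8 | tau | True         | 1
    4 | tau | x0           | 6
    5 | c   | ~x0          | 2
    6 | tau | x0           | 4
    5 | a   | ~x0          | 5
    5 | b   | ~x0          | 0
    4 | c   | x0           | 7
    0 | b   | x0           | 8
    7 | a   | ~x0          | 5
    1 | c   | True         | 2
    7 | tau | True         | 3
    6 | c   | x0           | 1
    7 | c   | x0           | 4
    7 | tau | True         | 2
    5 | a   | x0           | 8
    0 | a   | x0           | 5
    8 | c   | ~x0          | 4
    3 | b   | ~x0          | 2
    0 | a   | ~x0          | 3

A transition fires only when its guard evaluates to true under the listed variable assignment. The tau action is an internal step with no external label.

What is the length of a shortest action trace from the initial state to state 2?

Answer: 2

Trace:
Breadth-first toward 2:
  Layer 0: {0}
  Layer 1: {3}
  Layer 2: {2}
2 enters at depth 2; path a·b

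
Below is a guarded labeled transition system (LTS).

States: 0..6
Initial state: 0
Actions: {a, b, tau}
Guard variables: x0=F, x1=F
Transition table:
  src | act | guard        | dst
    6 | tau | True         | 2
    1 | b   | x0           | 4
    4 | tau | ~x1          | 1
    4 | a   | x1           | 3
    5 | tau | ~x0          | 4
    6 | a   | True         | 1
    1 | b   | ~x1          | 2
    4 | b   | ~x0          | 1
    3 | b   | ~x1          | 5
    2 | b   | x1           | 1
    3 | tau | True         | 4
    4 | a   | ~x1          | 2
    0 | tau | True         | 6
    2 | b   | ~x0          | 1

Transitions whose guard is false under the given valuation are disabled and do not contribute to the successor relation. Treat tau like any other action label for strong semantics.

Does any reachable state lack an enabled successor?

Answer: DEADLOCK-FREE

Trace:
Reach set: {0,1,2,6}
  0: tau→6  [1 exit(s)]
  1: b→2  [1 exit(s)]
  2: b→1  [1 exit(s)]
  6: a→1  tau→2  [2 exit(s)]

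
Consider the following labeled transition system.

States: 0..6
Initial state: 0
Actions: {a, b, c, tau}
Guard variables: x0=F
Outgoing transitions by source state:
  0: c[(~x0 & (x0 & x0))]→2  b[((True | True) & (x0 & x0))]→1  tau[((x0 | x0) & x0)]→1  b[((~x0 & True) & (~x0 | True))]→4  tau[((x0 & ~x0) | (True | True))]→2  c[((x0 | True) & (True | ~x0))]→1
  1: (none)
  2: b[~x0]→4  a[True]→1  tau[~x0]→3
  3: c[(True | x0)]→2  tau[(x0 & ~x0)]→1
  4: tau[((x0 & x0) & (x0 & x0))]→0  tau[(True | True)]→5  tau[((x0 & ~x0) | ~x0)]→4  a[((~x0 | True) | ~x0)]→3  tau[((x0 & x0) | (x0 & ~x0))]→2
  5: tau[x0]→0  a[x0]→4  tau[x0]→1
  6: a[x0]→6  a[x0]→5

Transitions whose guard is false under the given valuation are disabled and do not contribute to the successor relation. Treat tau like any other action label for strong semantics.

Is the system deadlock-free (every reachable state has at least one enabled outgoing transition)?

R = {0,1,2,3,4,5}
  0: b→4  c→1  tau→2  [3 out]
  1: ∅  [no exit]
  2: a→1  b→4  tau→3  [3 out]
  3: c→2  [1 out]
  4: a→3  tau→4  tau→5  [3 out]
  5: ∅  [no exit]
Path to 1: c

Answer: DEADLOCK at state 1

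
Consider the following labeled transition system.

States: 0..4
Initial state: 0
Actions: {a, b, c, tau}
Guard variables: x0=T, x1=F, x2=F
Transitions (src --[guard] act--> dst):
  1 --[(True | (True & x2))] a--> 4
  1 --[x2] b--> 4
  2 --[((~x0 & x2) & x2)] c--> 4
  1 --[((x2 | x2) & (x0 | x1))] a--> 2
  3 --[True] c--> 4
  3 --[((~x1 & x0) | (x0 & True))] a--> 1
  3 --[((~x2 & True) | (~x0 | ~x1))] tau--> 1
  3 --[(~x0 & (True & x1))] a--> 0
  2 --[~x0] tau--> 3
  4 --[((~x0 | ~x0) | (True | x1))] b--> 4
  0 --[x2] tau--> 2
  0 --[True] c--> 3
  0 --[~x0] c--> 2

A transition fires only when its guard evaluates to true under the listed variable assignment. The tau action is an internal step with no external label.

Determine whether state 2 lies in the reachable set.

Guard filter leaves 6 enabled edge(s).
depth 0: {0}
depth 1: {3}  total {0,3}
depth 2: {1,4}  total {0,1,3,4}
R = {0,1,3,4}

Answer: UNREACHABLE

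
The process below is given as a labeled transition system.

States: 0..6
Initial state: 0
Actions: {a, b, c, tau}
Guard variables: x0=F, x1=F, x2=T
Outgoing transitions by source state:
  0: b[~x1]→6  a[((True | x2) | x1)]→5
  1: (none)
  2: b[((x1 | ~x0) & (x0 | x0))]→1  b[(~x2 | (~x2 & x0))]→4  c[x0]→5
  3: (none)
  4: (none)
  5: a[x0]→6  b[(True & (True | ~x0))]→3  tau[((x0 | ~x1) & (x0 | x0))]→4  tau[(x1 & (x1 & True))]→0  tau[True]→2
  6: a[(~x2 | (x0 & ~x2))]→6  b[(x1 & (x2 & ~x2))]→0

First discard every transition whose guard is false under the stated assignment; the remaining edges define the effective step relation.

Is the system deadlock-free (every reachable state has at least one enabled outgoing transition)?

Answer: DEADLOCK at state 2

Working:
Reach set: {0,2,3,5,6}
  0: a→5  b→6  [deg 2]
  2: ∅  [deadlock]
  3: ∅  [deadlock]
  5: b→3  tau→2  [deg 2]
  6: ∅  [deadlock]
trace reaching 2: a·tau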